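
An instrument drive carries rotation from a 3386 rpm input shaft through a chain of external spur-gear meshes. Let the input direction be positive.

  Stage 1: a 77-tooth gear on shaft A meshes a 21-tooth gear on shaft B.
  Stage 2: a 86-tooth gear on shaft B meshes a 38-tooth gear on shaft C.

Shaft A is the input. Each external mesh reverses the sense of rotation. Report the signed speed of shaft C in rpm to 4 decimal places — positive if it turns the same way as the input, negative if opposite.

Stage 1 [77T→21T]: ω = 3386.0000×77/21 = 12415.3333 rpm, dir flips to −; running = −12415.3333
Stage 2 [86T→38T]: ω = 12415.3333×86/38 = 28097.8596 rpm, dir flips to +; running = +28097.8596

+28097.8596 rpm (same as input, |ω| = 28097.8596 rpm)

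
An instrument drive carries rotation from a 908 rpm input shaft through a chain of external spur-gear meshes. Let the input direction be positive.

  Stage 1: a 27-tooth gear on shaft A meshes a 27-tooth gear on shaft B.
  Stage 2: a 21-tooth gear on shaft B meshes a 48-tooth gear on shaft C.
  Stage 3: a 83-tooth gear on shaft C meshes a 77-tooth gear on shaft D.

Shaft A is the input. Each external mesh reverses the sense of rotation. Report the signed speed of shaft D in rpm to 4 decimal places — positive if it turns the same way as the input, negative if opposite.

Stage 1 [27T→27T]: ω = 908.0000×27/27 = 908.0000 rpm, dir flips to −; running = −908.0000
Stage 2 [21T→48T]: ω = 908.0000×21/48 = 397.2500 rpm, dir flips to +; running = +397.2500
Stage 3 [83T→77T]: ω = 397.2500×83/77 = 428.2045 rpm, dir flips to −; running = −428.2045

-428.2045 rpm (opposite to input, |ω| = 428.2045 rpm)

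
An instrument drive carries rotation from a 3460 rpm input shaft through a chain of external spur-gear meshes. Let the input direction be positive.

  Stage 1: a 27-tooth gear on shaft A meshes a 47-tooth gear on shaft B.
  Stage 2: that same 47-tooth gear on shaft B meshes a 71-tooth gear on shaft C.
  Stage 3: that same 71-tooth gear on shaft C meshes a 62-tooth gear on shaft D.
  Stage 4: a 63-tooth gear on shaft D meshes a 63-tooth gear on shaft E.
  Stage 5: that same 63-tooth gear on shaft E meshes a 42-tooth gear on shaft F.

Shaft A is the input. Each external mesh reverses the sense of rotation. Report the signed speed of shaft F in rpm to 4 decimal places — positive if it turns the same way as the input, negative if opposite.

-2260.1613 rpm (opposite to input, |ω| = 2260.1613 rpm)

Stage 1 [27T→47T]: ω = 3460.0000×27/47 = 1987.6596 rpm, dir flips to −; running = −1987.6596
Stage 2 [47T→71T]: ω = 1987.6596×47/71 = 1315.7746 rpm, dir flips to +; running = +1315.7746
Stage 3 [71T→62T]: ω = 1315.7746×71/62 = 1506.7742 rpm, dir flips to −; running = −1506.7742
Stage 4 [63T→63T]: ω = 1506.7742×63/63 = 1506.7742 rpm, dir flips to +; running = +1506.7742
Stage 5 [63T→42T]: ω = 1506.7742×63/42 = 2260.1613 rpm, dir flips to −; running = −2260.1613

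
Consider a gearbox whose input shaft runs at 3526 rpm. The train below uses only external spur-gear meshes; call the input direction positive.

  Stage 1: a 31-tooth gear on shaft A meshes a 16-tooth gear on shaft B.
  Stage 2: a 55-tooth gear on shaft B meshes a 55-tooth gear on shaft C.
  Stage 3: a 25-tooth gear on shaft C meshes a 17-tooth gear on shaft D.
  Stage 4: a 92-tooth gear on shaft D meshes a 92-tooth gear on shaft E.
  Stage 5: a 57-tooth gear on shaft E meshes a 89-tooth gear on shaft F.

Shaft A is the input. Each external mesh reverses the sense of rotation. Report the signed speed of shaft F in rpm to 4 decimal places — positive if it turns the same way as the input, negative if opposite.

-6434.2800 rpm (opposite to input, |ω| = 6434.2800 rpm)

Stage 1 [31T→16T]: ω = 3526.0000×31/16 = 6831.6250 rpm, dir flips to −; running = −6831.6250
Stage 2 [55T→55T]: ω = 6831.6250×55/55 = 6831.6250 rpm, dir flips to +; running = +6831.6250
Stage 3 [25T→17T]: ω = 6831.6250×25/17 = 10046.5074 rpm, dir flips to −; running = −10046.5074
Stage 4 [92T→92T]: ω = 10046.5074×92/92 = 10046.5074 rpm, dir flips to +; running = +10046.5074
Stage 5 [57T→89T]: ω = 10046.5074×57/89 = 6434.2800 rpm, dir flips to −; running = −6434.2800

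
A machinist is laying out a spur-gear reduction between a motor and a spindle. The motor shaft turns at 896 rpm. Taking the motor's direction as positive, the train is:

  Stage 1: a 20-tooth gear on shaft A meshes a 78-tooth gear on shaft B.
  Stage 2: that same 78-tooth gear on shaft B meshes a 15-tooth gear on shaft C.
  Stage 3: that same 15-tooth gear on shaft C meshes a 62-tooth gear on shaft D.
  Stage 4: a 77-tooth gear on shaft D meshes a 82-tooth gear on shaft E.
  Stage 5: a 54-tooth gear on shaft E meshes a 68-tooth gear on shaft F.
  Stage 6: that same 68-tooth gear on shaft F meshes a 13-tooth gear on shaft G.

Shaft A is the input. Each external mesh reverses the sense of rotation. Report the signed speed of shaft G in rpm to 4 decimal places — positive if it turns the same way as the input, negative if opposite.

+1127.3885 rpm (same as input, |ω| = 1127.3885 rpm)

Stage 1 [20T→78T]: ω = 896.0000×20/78 = 229.7436 rpm, dir flips to −; running = −229.7436
Stage 2 [78T→15T]: ω = 229.7436×78/15 = 1194.6667 rpm, dir flips to +; running = +1194.6667
Stage 3 [15T→62T]: ω = 1194.6667×15/62 = 289.0323 rpm, dir flips to −; running = −289.0323
Stage 4 [77T→82T]: ω = 289.0323×77/82 = 271.4083 rpm, dir flips to +; running = +271.4083
Stage 5 [54T→68T]: ω = 271.4083×54/68 = 215.5302 rpm, dir flips to −; running = −215.5302
Stage 6 [68T→13T]: ω = 215.5302×68/13 = 1127.3885 rpm, dir flips to +; running = +1127.3885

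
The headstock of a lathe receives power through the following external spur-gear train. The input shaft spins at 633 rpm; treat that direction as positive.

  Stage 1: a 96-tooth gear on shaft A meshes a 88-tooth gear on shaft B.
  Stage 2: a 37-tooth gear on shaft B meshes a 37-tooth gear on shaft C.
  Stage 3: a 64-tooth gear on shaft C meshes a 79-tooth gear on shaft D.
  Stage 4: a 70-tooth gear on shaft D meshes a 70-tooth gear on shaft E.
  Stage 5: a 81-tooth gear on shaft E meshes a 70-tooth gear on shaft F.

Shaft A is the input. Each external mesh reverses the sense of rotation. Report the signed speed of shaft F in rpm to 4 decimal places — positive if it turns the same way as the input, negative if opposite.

-647.3395 rpm (opposite to input, |ω| = 647.3395 rpm)

Stage 1 [96T→88T]: ω = 633.0000×96/88 = 690.5455 rpm, dir flips to −; running = −690.5455
Stage 2 [37T→37T]: ω = 690.5455×37/37 = 690.5455 rpm, dir flips to +; running = +690.5455
Stage 3 [64T→79T]: ω = 690.5455×64/79 = 559.4292 rpm, dir flips to −; running = −559.4292
Stage 4 [70T→70T]: ω = 559.4292×70/70 = 559.4292 rpm, dir flips to +; running = +559.4292
Stage 5 [81T→70T]: ω = 559.4292×81/70 = 647.3395 rpm, dir flips to −; running = −647.3395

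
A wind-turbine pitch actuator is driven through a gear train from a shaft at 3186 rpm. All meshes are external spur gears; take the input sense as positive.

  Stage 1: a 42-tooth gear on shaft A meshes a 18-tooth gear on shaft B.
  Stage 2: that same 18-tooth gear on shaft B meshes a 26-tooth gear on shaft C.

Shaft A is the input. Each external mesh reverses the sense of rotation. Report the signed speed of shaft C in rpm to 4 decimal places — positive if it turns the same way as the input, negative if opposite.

Stage 1 [42T→18T]: ω = 3186.0000×42/18 = 7434.0000 rpm, dir flips to −; running = −7434.0000
Stage 2 [18T→26T]: ω = 7434.0000×18/26 = 5146.6154 rpm, dir flips to +; running = +5146.6154

+5146.6154 rpm (same as input, |ω| = 5146.6154 rpm)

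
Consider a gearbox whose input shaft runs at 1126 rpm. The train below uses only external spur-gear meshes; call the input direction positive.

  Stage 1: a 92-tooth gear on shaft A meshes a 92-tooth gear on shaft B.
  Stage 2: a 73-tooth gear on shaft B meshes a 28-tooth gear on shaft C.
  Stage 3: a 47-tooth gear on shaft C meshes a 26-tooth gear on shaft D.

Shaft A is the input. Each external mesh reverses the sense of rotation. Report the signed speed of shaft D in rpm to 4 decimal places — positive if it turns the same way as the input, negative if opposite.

-5306.7390 rpm (opposite to input, |ω| = 5306.7390 rpm)

Stage 1 [92T→92T]: ω = 1126.0000×92/92 = 1126.0000 rpm, dir flips to −; running = −1126.0000
Stage 2 [73T→28T]: ω = 1126.0000×73/28 = 2935.6429 rpm, dir flips to +; running = +2935.6429
Stage 3 [47T→26T]: ω = 2935.6429×47/26 = 5306.7390 rpm, dir flips to −; running = −5306.7390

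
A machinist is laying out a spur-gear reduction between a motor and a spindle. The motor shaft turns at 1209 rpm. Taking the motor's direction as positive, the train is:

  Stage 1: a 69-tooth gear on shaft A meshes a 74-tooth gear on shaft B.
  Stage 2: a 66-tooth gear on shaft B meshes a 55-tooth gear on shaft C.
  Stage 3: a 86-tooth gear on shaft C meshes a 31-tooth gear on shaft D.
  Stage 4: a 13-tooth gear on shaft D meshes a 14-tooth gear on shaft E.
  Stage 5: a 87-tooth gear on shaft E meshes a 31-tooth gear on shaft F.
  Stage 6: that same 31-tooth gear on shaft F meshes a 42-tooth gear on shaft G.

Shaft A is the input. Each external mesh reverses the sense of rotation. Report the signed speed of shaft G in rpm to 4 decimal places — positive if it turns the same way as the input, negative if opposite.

+7218.4999 rpm (same as input, |ω| = 7218.4999 rpm)

Stage 1 [69T→74T]: ω = 1209.0000×69/74 = 1127.3108 rpm, dir flips to −; running = −1127.3108
Stage 2 [66T→55T]: ω = 1127.3108×66/55 = 1352.7730 rpm, dir flips to +; running = +1352.7730
Stage 3 [86T→31T]: ω = 1352.7730×86/31 = 3752.8541 rpm, dir flips to −; running = −3752.8541
Stage 4 [13T→14T]: ω = 3752.8541×13/14 = 3484.7931 rpm, dir flips to +; running = +3484.7931
Stage 5 [87T→31T]: ω = 3484.7931×87/31 = 9779.9031 rpm, dir flips to −; running = −9779.9031
Stage 6 [31T→42T]: ω = 9779.9031×31/42 = 7218.4999 rpm, dir flips to +; running = +7218.4999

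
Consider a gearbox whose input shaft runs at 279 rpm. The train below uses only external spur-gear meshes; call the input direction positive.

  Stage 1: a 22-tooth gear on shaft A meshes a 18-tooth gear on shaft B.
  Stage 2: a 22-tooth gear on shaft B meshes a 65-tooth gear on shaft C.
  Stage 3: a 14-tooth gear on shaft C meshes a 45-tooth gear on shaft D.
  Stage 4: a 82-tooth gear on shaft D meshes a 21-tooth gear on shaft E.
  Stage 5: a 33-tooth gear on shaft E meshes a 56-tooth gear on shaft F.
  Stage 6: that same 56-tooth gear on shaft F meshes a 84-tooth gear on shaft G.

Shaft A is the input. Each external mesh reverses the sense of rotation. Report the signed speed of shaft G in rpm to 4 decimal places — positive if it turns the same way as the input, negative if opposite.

+55.0818 rpm (same as input, |ω| = 55.0818 rpm)

Stage 1 [22T→18T]: ω = 279.0000×22/18 = 341.0000 rpm, dir flips to −; running = −341.0000
Stage 2 [22T→65T]: ω = 341.0000×22/65 = 115.4154 rpm, dir flips to +; running = +115.4154
Stage 3 [14T→45T]: ω = 115.4154×14/45 = 35.9070 rpm, dir flips to −; running = −35.9070
Stage 4 [82T→21T]: ω = 35.9070×82/21 = 140.2083 rpm, dir flips to +; running = +140.2083
Stage 5 [33T→56T]: ω = 140.2083×33/56 = 82.6228 rpm, dir flips to −; running = −82.6228
Stage 6 [56T→84T]: ω = 82.6228×56/84 = 55.0818 rpm, dir flips to +; running = +55.0818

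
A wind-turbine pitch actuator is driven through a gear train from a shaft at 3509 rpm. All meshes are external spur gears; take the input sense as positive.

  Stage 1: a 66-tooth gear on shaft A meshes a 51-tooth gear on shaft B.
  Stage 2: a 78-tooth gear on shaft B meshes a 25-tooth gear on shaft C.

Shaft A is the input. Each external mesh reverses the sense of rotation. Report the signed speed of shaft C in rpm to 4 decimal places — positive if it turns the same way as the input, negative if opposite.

+14168.1035 rpm (same as input, |ω| = 14168.1035 rpm)

Stage 1 [66T→51T]: ω = 3509.0000×66/51 = 4541.0588 rpm, dir flips to −; running = −4541.0588
Stage 2 [78T→25T]: ω = 4541.0588×78/25 = 14168.1035 rpm, dir flips to +; running = +14168.1035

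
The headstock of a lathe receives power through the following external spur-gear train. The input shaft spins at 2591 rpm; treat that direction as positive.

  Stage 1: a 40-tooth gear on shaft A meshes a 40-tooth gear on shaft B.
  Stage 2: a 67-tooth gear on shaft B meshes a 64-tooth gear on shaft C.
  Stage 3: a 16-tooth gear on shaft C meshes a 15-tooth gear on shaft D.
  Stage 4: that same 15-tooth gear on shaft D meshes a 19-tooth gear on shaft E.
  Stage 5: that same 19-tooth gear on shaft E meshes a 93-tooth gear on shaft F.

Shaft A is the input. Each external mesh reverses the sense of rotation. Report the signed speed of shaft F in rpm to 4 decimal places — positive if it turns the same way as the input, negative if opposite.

Stage 1 [40T→40T]: ω = 2591.0000×40/40 = 2591.0000 rpm, dir flips to −; running = −2591.0000
Stage 2 [67T→64T]: ω = 2591.0000×67/64 = 2712.4531 rpm, dir flips to +; running = +2712.4531
Stage 3 [16T→15T]: ω = 2712.4531×16/15 = 2893.2833 rpm, dir flips to −; running = −2893.2833
Stage 4 [15T→19T]: ω = 2893.2833×15/19 = 2284.1711 rpm, dir flips to +; running = +2284.1711
Stage 5 [19T→93T]: ω = 2284.1711×19/93 = 466.6586 rpm, dir flips to −; running = −466.6586

-466.6586 rpm (opposite to input, |ω| = 466.6586 rpm)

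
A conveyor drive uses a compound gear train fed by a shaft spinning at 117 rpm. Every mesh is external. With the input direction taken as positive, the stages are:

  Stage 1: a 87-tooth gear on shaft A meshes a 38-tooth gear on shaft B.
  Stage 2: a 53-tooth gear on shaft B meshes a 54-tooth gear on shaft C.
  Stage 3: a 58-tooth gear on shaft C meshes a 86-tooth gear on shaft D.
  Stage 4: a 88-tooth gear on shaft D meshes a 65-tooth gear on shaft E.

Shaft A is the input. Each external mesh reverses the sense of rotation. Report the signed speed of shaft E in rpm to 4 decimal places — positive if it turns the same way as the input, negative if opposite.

+240.0504 rpm (same as input, |ω| = 240.0504 rpm)

Stage 1 [87T→38T]: ω = 117.0000×87/38 = 267.8684 rpm, dir flips to −; running = −267.8684
Stage 2 [53T→54T]: ω = 267.8684×53/54 = 262.9079 rpm, dir flips to +; running = +262.9079
Stage 3 [58T→86T]: ω = 262.9079×58/86 = 177.3100 rpm, dir flips to −; running = −177.3100
Stage 4 [88T→65T]: ω = 177.3100×88/65 = 240.0504 rpm, dir flips to +; running = +240.0504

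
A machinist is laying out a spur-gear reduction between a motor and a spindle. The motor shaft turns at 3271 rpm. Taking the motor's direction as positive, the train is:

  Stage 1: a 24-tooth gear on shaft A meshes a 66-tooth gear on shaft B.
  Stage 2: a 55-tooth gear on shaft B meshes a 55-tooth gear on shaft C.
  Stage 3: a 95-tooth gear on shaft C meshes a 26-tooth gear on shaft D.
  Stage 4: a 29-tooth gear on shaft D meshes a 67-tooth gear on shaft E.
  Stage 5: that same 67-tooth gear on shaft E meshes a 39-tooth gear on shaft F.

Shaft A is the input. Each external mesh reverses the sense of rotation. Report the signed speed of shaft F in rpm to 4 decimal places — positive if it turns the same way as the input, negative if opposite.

Stage 1 [24T→66T]: ω = 3271.0000×24/66 = 1189.4545 rpm, dir flips to −; running = −1189.4545
Stage 2 [55T→55T]: ω = 1189.4545×55/55 = 1189.4545 rpm, dir flips to +; running = +1189.4545
Stage 3 [95T→26T]: ω = 1189.4545×95/26 = 4346.0839 rpm, dir flips to −; running = −4346.0839
Stage 4 [29T→67T]: ω = 4346.0839×29/67 = 1881.1408 rpm, dir flips to +; running = +1881.1408
Stage 5 [67T→39T]: ω = 1881.1408×67/39 = 3231.7034 rpm, dir flips to −; running = −3231.7034

-3231.7034 rpm (opposite to input, |ω| = 3231.7034 rpm)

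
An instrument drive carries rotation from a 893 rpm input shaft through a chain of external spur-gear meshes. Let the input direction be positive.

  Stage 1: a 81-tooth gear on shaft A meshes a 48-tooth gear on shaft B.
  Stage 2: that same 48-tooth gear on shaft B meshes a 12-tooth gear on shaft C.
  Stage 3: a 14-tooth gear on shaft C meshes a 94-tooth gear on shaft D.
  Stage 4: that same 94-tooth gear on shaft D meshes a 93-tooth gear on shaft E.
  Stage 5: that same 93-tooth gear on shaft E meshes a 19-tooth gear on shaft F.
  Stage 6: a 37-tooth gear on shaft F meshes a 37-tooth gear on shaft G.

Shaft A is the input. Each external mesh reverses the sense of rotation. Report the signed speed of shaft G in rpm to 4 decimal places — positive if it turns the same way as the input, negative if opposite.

+4441.5000 rpm (same as input, |ω| = 4441.5000 rpm)

Stage 1 [81T→48T]: ω = 893.0000×81/48 = 1506.9375 rpm, dir flips to −; running = −1506.9375
Stage 2 [48T→12T]: ω = 1506.9375×48/12 = 6027.7500 rpm, dir flips to +; running = +6027.7500
Stage 3 [14T→94T]: ω = 6027.7500×14/94 = 897.7500 rpm, dir flips to −; running = −897.7500
Stage 4 [94T→93T]: ω = 897.7500×94/93 = 907.4032 rpm, dir flips to +; running = +907.4032
Stage 5 [93T→19T]: ω = 907.4032×93/19 = 4441.5000 rpm, dir flips to −; running = −4441.5000
Stage 6 [37T→37T]: ω = 4441.5000×37/37 = 4441.5000 rpm, dir flips to +; running = +4441.5000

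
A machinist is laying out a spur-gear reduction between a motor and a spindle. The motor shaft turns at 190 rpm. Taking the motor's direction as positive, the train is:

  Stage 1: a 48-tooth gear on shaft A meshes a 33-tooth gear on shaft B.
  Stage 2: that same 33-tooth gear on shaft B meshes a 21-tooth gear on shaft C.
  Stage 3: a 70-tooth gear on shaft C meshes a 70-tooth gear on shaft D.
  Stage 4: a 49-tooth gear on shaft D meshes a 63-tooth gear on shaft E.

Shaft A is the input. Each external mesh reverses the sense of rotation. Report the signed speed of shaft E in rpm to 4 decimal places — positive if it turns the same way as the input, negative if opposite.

Stage 1 [48T→33T]: ω = 190.0000×48/33 = 276.3636 rpm, dir flips to −; running = −276.3636
Stage 2 [33T→21T]: ω = 276.3636×33/21 = 434.2857 rpm, dir flips to +; running = +434.2857
Stage 3 [70T→70T]: ω = 434.2857×70/70 = 434.2857 rpm, dir flips to −; running = −434.2857
Stage 4 [49T→63T]: ω = 434.2857×49/63 = 337.7778 rpm, dir flips to +; running = +337.7778

+337.7778 rpm (same as input, |ω| = 337.7778 rpm)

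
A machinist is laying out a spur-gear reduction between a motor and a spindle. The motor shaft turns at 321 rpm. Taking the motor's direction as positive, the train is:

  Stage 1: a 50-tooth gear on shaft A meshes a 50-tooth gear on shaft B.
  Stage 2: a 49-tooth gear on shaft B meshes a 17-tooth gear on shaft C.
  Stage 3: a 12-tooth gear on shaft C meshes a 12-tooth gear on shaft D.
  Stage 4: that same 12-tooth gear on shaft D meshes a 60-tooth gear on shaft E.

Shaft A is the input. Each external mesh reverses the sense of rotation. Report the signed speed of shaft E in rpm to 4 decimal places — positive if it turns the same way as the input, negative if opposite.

Stage 1 [50T→50T]: ω = 321.0000×50/50 = 321.0000 rpm, dir flips to −; running = −321.0000
Stage 2 [49T→17T]: ω = 321.0000×49/17 = 925.2353 rpm, dir flips to +; running = +925.2353
Stage 3 [12T→12T]: ω = 925.2353×12/12 = 925.2353 rpm, dir flips to −; running = −925.2353
Stage 4 [12T→60T]: ω = 925.2353×12/60 = 185.0471 rpm, dir flips to +; running = +185.0471

+185.0471 rpm (same as input, |ω| = 185.0471 rpm)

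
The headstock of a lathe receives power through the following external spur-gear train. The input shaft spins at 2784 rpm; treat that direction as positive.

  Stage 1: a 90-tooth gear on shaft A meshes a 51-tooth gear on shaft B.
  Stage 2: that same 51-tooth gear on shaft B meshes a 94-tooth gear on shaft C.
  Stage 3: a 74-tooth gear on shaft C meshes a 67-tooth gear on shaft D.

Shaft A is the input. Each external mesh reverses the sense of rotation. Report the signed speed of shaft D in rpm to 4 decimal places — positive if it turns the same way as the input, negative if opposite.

-2944.0203 rpm (opposite to input, |ω| = 2944.0203 rpm)

Stage 1 [90T→51T]: ω = 2784.0000×90/51 = 4912.9412 rpm, dir flips to −; running = −4912.9412
Stage 2 [51T→94T]: ω = 4912.9412×51/94 = 2665.5319 rpm, dir flips to +; running = +2665.5319
Stage 3 [74T→67T]: ω = 2665.5319×74/67 = 2944.0203 rpm, dir flips to −; running = −2944.0203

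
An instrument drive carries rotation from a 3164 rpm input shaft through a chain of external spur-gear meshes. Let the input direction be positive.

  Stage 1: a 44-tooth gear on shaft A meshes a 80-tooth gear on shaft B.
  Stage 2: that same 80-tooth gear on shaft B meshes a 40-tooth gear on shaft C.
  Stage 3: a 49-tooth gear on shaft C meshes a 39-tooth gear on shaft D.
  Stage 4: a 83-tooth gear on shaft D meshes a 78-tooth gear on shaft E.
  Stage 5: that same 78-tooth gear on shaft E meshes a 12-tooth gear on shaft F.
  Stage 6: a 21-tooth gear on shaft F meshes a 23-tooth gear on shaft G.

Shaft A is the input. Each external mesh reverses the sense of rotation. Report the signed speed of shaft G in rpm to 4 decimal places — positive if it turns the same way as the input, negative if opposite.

Stage 1 [44T→80T]: ω = 3164.0000×44/80 = 1740.2000 rpm, dir flips to −; running = −1740.2000
Stage 2 [80T→40T]: ω = 1740.2000×80/40 = 3480.4000 rpm, dir flips to +; running = +3480.4000
Stage 3 [49T→39T]: ω = 3480.4000×49/39 = 4372.8103 rpm, dir flips to −; running = −4372.8103
Stage 4 [83T→78T]: ω = 4372.8103×83/78 = 4653.1186 rpm, dir flips to +; running = +4653.1186
Stage 5 [78T→12T]: ω = 4653.1186×78/12 = 30245.2709 rpm, dir flips to −; running = −30245.2709
Stage 6 [21T→23T]: ω = 30245.2709×21/23 = 27615.2474 rpm, dir flips to +; running = +27615.2474

+27615.2474 rpm (same as input, |ω| = 27615.2474 rpm)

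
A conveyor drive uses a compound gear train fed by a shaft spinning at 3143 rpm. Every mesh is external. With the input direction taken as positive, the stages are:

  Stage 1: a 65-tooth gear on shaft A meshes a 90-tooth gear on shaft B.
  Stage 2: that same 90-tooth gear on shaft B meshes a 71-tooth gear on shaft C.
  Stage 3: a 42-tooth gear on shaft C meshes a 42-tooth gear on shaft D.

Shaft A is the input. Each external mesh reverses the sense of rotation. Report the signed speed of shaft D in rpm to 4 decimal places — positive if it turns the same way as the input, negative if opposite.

Stage 1 [65T→90T]: ω = 3143.0000×65/90 = 2269.9444 rpm, dir flips to −; running = −2269.9444
Stage 2 [90T→71T]: ω = 2269.9444×90/71 = 2877.3944 rpm, dir flips to +; running = +2877.3944
Stage 3 [42T→42T]: ω = 2877.3944×42/42 = 2877.3944 rpm, dir flips to −; running = −2877.3944

-2877.3944 rpm (opposite to input, |ω| = 2877.3944 rpm)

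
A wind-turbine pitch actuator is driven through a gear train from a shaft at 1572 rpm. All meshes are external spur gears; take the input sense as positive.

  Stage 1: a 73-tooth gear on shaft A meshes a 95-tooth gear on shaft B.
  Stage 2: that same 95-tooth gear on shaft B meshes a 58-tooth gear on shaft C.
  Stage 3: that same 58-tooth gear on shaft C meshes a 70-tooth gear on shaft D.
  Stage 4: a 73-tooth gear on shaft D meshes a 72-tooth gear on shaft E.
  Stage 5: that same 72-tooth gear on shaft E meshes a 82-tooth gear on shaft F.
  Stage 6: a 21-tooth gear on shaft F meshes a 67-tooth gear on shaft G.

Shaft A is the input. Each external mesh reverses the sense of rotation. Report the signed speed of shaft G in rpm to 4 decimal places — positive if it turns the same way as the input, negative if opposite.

+457.4365 rpm (same as input, |ω| = 457.4365 rpm)

Stage 1 [73T→95T]: ω = 1572.0000×73/95 = 1207.9579 rpm, dir flips to −; running = −1207.9579
Stage 2 [95T→58T]: ω = 1207.9579×95/58 = 1978.5517 rpm, dir flips to +; running = +1978.5517
Stage 3 [58T→70T]: ω = 1978.5517×58/70 = 1639.3714 rpm, dir flips to −; running = −1639.3714
Stage 4 [73T→72T]: ω = 1639.3714×73/72 = 1662.1405 rpm, dir flips to +; running = +1662.1405
Stage 5 [72T→82T]: ω = 1662.1405×72/82 = 1459.4404 rpm, dir flips to −; running = −1459.4404
Stage 6 [21T→67T]: ω = 1459.4404×21/67 = 457.4365 rpm, dir flips to +; running = +457.4365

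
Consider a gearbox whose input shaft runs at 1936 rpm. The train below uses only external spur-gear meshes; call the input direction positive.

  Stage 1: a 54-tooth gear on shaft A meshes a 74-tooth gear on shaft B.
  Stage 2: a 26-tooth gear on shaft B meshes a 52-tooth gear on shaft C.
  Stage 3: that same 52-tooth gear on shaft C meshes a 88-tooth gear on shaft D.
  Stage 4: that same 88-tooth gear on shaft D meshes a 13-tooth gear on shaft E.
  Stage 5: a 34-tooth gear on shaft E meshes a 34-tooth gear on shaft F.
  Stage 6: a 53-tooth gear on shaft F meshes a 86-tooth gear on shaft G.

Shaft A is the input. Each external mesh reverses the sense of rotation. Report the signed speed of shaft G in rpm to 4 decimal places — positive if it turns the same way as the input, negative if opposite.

+1741.3048 rpm (same as input, |ω| = 1741.3048 rpm)

Stage 1 [54T→74T]: ω = 1936.0000×54/74 = 1412.7568 rpm, dir flips to −; running = −1412.7568
Stage 2 [26T→52T]: ω = 1412.7568×26/52 = 706.3784 rpm, dir flips to +; running = +706.3784
Stage 3 [52T→88T]: ω = 706.3784×52/88 = 417.4054 rpm, dir flips to −; running = −417.4054
Stage 4 [88T→13T]: ω = 417.4054×88/13 = 2825.5135 rpm, dir flips to +; running = +2825.5135
Stage 5 [34T→34T]: ω = 2825.5135×34/34 = 2825.5135 rpm, dir flips to −; running = −2825.5135
Stage 6 [53T→86T]: ω = 2825.5135×53/86 = 1741.3048 rpm, dir flips to +; running = +1741.3048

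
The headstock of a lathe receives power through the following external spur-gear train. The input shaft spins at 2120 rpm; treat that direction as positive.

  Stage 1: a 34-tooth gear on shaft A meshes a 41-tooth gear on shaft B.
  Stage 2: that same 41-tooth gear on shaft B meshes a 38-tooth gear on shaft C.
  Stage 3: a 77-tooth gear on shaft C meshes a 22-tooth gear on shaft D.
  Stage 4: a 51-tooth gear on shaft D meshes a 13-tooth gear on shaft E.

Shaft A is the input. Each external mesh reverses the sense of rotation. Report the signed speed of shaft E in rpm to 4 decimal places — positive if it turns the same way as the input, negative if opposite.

+26045.1012 rpm (same as input, |ω| = 26045.1012 rpm)

Stage 1 [34T→41T]: ω = 2120.0000×34/41 = 1758.0488 rpm, dir flips to −; running = −1758.0488
Stage 2 [41T→38T]: ω = 1758.0488×41/38 = 1896.8421 rpm, dir flips to +; running = +1896.8421
Stage 3 [77T→22T]: ω = 1896.8421×77/22 = 6638.9474 rpm, dir flips to −; running = −6638.9474
Stage 4 [51T→13T]: ω = 6638.9474×51/13 = 26045.1012 rpm, dir flips to +; running = +26045.1012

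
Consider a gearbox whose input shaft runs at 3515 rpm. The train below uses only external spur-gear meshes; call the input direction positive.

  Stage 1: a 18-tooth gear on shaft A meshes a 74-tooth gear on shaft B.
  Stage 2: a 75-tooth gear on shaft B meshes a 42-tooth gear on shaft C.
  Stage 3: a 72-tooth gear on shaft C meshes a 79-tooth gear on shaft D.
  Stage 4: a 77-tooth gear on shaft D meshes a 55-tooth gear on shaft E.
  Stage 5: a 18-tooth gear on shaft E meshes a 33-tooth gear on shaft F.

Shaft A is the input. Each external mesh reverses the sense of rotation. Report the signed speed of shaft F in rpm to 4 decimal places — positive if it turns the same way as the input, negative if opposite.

Stage 1 [18T→74T]: ω = 3515.0000×18/74 = 855.0000 rpm, dir flips to −; running = −855.0000
Stage 2 [75T→42T]: ω = 855.0000×75/42 = 1526.7857 rpm, dir flips to +; running = +1526.7857
Stage 3 [72T→79T]: ω = 1526.7857×72/79 = 1391.5009 rpm, dir flips to −; running = −1391.5009
Stage 4 [77T→55T]: ω = 1391.5009×77/55 = 1948.1013 rpm, dir flips to +; running = +1948.1013
Stage 5 [18T→33T]: ω = 1948.1013×18/33 = 1062.6007 rpm, dir flips to −; running = −1062.6007

-1062.6007 rpm (opposite to input, |ω| = 1062.6007 rpm)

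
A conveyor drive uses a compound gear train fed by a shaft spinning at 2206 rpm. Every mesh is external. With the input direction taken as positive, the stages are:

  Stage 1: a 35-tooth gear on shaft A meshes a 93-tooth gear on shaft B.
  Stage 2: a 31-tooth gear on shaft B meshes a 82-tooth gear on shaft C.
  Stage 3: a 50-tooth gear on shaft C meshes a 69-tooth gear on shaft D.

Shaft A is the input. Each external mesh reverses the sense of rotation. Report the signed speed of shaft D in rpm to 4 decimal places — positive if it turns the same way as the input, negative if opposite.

-227.4361 rpm (opposite to input, |ω| = 227.4361 rpm)

Stage 1 [35T→93T]: ω = 2206.0000×35/93 = 830.2151 rpm, dir flips to −; running = −830.2151
Stage 2 [31T→82T]: ω = 830.2151×31/82 = 313.8618 rpm, dir flips to +; running = +313.8618
Stage 3 [50T→69T]: ω = 313.8618×50/69 = 227.4361 rpm, dir flips to −; running = −227.4361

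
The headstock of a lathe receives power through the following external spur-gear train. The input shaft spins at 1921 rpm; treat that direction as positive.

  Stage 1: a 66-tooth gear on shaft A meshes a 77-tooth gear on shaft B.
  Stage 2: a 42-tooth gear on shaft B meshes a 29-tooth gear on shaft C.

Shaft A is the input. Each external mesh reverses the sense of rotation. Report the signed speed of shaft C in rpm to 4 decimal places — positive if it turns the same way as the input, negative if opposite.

+2384.6897 rpm (same as input, |ω| = 2384.6897 rpm)

Stage 1 [66T→77T]: ω = 1921.0000×66/77 = 1646.5714 rpm, dir flips to −; running = −1646.5714
Stage 2 [42T→29T]: ω = 1646.5714×42/29 = 2384.6897 rpm, dir flips to +; running = +2384.6897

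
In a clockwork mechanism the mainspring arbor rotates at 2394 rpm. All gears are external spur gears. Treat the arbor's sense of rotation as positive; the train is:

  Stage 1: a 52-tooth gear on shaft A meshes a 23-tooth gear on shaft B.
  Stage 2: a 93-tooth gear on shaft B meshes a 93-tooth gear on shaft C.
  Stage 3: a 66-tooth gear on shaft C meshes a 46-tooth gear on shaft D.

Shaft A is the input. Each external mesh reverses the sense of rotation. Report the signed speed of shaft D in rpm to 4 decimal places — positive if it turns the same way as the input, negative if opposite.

Stage 1 [52T→23T]: ω = 2394.0000×52/23 = 5412.5217 rpm, dir flips to −; running = −5412.5217
Stage 2 [93T→93T]: ω = 5412.5217×93/93 = 5412.5217 rpm, dir flips to +; running = +5412.5217
Stage 3 [66T→46T]: ω = 5412.5217×66/46 = 7765.7921 rpm, dir flips to −; running = −7765.7921

-7765.7921 rpm (opposite to input, |ω| = 7765.7921 rpm)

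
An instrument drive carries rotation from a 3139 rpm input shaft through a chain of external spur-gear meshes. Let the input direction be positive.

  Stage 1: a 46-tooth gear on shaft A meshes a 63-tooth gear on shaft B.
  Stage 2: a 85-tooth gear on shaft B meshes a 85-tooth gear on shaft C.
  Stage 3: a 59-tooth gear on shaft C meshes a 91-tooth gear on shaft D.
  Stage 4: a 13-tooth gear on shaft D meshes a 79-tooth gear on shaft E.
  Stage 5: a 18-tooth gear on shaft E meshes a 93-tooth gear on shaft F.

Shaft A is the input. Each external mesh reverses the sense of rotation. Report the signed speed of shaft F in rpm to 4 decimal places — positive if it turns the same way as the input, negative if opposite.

Stage 1 [46T→63T]: ω = 3139.0000×46/63 = 2291.9683 rpm, dir flips to −; running = −2291.9683
Stage 2 [85T→85T]: ω = 2291.9683×85/85 = 2291.9683 rpm, dir flips to +; running = +2291.9683
Stage 3 [59T→91T]: ω = 2291.9683×59/91 = 1486.0014 rpm, dir flips to −; running = −1486.0014
Stage 4 [13T→79T]: ω = 1486.0014×13/79 = 244.5319 rpm, dir flips to +; running = +244.5319
Stage 5 [18T→93T]: ω = 244.5319×18/93 = 47.3288 rpm, dir flips to −; running = −47.3288

-47.3288 rpm (opposite to input, |ω| = 47.3288 rpm)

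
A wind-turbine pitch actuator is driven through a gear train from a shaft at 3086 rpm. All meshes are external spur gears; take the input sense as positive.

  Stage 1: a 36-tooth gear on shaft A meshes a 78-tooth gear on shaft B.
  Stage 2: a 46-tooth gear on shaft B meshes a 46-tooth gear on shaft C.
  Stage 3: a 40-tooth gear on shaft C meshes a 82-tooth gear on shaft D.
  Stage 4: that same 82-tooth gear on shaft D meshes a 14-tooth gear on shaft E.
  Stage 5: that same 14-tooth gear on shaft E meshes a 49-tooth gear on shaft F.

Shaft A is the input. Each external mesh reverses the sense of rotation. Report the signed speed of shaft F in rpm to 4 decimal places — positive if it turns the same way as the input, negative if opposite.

Stage 1 [36T→78T]: ω = 3086.0000×36/78 = 1424.3077 rpm, dir flips to −; running = −1424.3077
Stage 2 [46T→46T]: ω = 1424.3077×46/46 = 1424.3077 rpm, dir flips to +; running = +1424.3077
Stage 3 [40T→82T]: ω = 1424.3077×40/82 = 694.7842 rpm, dir flips to −; running = −694.7842
Stage 4 [82T→14T]: ω = 694.7842×82/14 = 4069.4505 rpm, dir flips to +; running = +4069.4505
Stage 5 [14T→49T]: ω = 4069.4505×14/49 = 1162.7002 rpm, dir flips to −; running = −1162.7002

-1162.7002 rpm (opposite to input, |ω| = 1162.7002 rpm)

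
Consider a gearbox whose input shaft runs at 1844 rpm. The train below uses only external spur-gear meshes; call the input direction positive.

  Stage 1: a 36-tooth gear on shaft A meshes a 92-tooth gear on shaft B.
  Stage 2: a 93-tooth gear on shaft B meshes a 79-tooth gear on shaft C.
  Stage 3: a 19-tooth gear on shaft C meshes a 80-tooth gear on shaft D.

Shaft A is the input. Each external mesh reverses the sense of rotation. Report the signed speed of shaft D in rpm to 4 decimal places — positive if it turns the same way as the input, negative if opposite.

-201.7414 rpm (opposite to input, |ω| = 201.7414 rpm)

Stage 1 [36T→92T]: ω = 1844.0000×36/92 = 721.5652 rpm, dir flips to −; running = −721.5652
Stage 2 [93T→79T]: ω = 721.5652×93/79 = 849.4375 rpm, dir flips to +; running = +849.4375
Stage 3 [19T→80T]: ω = 849.4375×19/80 = 201.7414 rpm, dir flips to −; running = −201.7414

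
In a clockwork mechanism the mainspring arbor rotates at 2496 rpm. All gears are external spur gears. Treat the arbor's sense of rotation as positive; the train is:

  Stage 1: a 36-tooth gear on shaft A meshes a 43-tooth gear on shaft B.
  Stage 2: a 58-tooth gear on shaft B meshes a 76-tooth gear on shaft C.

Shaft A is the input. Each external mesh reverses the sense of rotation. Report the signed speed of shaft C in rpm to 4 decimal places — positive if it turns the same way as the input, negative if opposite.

Stage 1 [36T→43T]: ω = 2496.0000×36/43 = 2089.6744 rpm, dir flips to −; running = −2089.6744
Stage 2 [58T→76T]: ω = 2089.6744×58/76 = 1594.7515 rpm, dir flips to +; running = +1594.7515

+1594.7515 rpm (same as input, |ω| = 1594.7515 rpm)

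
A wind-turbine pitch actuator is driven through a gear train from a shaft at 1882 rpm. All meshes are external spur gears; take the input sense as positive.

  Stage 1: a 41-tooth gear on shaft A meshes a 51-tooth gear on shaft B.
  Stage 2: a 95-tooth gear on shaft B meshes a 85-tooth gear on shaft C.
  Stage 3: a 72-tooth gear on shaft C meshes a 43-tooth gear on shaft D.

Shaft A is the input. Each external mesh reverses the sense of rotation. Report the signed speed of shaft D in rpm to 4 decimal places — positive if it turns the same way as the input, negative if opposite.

Stage 1 [41T→51T]: ω = 1882.0000×41/51 = 1512.9804 rpm, dir flips to −; running = −1512.9804
Stage 2 [95T→85T]: ω = 1512.9804×95/85 = 1690.9781 rpm, dir flips to +; running = +1690.9781
Stage 3 [72T→43T]: ω = 1690.9781×72/43 = 2831.4052 rpm, dir flips to −; running = −2831.4052

-2831.4052 rpm (opposite to input, |ω| = 2831.4052 rpm)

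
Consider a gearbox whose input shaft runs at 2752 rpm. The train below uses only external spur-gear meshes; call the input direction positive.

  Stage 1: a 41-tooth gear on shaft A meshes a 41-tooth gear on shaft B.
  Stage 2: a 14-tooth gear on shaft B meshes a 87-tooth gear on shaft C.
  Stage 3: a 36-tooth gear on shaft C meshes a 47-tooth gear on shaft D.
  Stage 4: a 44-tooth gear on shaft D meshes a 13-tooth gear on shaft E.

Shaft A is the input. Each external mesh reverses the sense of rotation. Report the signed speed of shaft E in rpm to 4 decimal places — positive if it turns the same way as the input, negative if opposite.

Stage 1 [41T→41T]: ω = 2752.0000×41/41 = 2752.0000 rpm, dir flips to −; running = −2752.0000
Stage 2 [14T→87T]: ω = 2752.0000×14/87 = 442.8506 rpm, dir flips to +; running = +442.8506
Stage 3 [36T→47T]: ω = 442.8506×36/47 = 339.2047 rpm, dir flips to −; running = −339.2047
Stage 4 [44T→13T]: ω = 339.2047×44/13 = 1148.0774 rpm, dir flips to +; running = +1148.0774

+1148.0774 rpm (same as input, |ω| = 1148.0774 rpm)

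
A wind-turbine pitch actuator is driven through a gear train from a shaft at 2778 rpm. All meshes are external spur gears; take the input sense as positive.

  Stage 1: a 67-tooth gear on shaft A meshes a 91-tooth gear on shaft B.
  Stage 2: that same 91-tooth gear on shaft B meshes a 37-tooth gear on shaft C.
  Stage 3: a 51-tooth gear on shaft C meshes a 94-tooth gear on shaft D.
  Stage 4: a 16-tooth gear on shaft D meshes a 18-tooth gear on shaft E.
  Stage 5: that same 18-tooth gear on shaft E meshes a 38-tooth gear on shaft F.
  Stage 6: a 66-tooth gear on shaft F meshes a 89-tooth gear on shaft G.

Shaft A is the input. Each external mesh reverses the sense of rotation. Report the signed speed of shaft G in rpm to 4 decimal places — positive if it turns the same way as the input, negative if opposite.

Stage 1 [67T→91T]: ω = 2778.0000×67/91 = 2045.3407 rpm, dir flips to −; running = −2045.3407
Stage 2 [91T→37T]: ω = 2045.3407×91/37 = 5030.4324 rpm, dir flips to +; running = +5030.4324
Stage 3 [51T→94T]: ω = 5030.4324×51/94 = 2729.2772 rpm, dir flips to −; running = −2729.2772
Stage 4 [16T→18T]: ω = 2729.2772×16/18 = 2426.0242 rpm, dir flips to +; running = +2426.0242
Stage 5 [18T→38T]: ω = 2426.0242×18/38 = 1149.1693 rpm, dir flips to −; running = −1149.1693
Stage 6 [66T→89T]: ω = 1149.1693×66/89 = 852.1930 rpm, dir flips to +; running = +852.1930

+852.1930 rpm (same as input, |ω| = 852.1930 rpm)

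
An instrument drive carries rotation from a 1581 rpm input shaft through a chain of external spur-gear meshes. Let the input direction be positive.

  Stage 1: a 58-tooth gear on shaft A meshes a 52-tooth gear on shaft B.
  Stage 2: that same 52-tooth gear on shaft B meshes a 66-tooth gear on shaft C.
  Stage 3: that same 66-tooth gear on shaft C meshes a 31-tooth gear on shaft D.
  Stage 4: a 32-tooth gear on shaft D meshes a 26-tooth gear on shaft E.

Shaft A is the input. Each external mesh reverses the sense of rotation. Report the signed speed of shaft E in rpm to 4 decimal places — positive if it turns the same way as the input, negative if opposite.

+3640.6154 rpm (same as input, |ω| = 3640.6154 rpm)

Stage 1 [58T→52T]: ω = 1581.0000×58/52 = 1763.4231 rpm, dir flips to −; running = −1763.4231
Stage 2 [52T→66T]: ω = 1763.4231×52/66 = 1389.3636 rpm, dir flips to +; running = +1389.3636
Stage 3 [66T→31T]: ω = 1389.3636×66/31 = 2958.0000 rpm, dir flips to −; running = −2958.0000
Stage 4 [32T→26T]: ω = 2958.0000×32/26 = 3640.6154 rpm, dir flips to +; running = +3640.6154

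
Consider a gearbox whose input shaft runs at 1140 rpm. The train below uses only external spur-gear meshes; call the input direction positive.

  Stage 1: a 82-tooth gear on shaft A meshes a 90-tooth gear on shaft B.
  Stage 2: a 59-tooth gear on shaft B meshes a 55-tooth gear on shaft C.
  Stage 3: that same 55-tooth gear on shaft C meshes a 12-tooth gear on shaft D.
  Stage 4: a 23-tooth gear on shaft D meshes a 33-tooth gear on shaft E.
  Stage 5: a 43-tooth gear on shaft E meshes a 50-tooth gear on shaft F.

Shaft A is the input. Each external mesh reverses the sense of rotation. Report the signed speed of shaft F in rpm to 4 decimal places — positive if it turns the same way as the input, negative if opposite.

-3060.9716 rpm (opposite to input, |ω| = 3060.9716 rpm)

Stage 1 [82T→90T]: ω = 1140.0000×82/90 = 1038.6667 rpm, dir flips to −; running = −1038.6667
Stage 2 [59T→55T]: ω = 1038.6667×59/55 = 1114.2061 rpm, dir flips to +; running = +1114.2061
Stage 3 [55T→12T]: ω = 1114.2061×55/12 = 5106.7778 rpm, dir flips to −; running = −5106.7778
Stage 4 [23T→33T]: ω = 5106.7778×23/33 = 3559.2694 rpm, dir flips to +; running = +3559.2694
Stage 5 [43T→50T]: ω = 3559.2694×43/50 = 3060.9716 rpm, dir flips to −; running = −3060.9716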